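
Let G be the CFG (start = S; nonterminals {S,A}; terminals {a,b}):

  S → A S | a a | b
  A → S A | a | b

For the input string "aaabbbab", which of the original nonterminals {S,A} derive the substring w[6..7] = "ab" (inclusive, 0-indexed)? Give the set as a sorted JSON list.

CNF form of G:
  S -> A S | T0 T0 | b
  A -> S A | a | b
  T0 -> a

CYK table (by increasing span) — only the sub-triangle for w[6..7]:
  [6..6]={A,T0}  "a"  orig:{A}
  [7..7]={A,S}  "b"
  [6..7]={S}  "ab"

Original NTs in T[6,7] deriving "ab": ["S"]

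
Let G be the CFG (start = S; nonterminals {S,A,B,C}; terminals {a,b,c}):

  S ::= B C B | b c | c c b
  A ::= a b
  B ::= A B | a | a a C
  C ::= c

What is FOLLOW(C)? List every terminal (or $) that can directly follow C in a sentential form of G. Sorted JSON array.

FIRST iteration:
round 1:
  A via A→a b: +{a}
  B via B→A B: +{a}
  C via C→c: +{c}
  S via S→B C B: +{a}
  S via S→b c: +{b}
  S via S→c c b: +{c}
  FIRST[S]={a,b,c}  FIRST[A]={a}  FIRST[B]={a}  FIRST[C]={c}
round 2: — fixpoint
  FIRST[S]={a,b,c}  FIRST[A]={a}  FIRST[B]={a}  FIRST[C]={c}

FOLLOW sets:
FOLLOW(S) := {$}
round 1:
  B→A B: FOLLOW(A) ⊇ FIRST(B) = {a}; new: +{a}
  S→B C B: FOLLOW(B) ⊇ FIRST(C) = {c}; new: +{c}
  S→B C B: FOLLOW(C) ⊇ FIRST(B) = {a}; new: +{a}
  S→B C B: FOLLOW(B) ⊇ FOLLOW(S) ⊇ {$}; new: +{$}
  FOLLOW[S]={$}  FOLLOW[A]={a}  FOLLOW[B]={$,c}  FOLLOW[C]={a}
round 2:
  B→a a C: FOLLOW(C) ⊇ FOLLOW(B) ⊇ {$,c}; new: +{$,c}
  FOLLOW[S]={$}  FOLLOW[A]={a}  FOLLOW[B]={$,c}  FOLLOW[C]={$,a,c}
round 3: (no change)
  FOLLOW[S]={$}  FOLLOW[A]={a}  FOLLOW[B]={$,c}  FOLLOW[C]={$,a,c}

FOLLOW(C) = ["$", "a", "c"]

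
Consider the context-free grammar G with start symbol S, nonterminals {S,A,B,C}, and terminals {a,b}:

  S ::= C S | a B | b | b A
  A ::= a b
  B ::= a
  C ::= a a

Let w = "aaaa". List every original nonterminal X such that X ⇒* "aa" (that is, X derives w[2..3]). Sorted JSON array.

CNF form of G:
  S -> C S | T0 B | T1 A | b
  A -> T0 T1
  B -> a
  C -> T0 T0
  T0 -> a
  T1 -> b

CYK fill — only the sub-triangle for w[2..3]:
  [2..2]={B,T0}  "a"  orig:{B}
  [3..3]={B,T0}  "a"  orig:{B}
  [2..3]={C,S}  "aa"

Original NTs in T[2,3] deriving "aa": ["C", "S"]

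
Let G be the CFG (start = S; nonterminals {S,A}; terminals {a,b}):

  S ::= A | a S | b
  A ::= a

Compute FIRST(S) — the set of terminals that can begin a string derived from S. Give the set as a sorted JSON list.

Compute FIRST by fixpoint:
iter 1:
  A via A→a: +{a}
  S via S→A: +{a}
  S via S→b: +{b}
  S: {a,b}  A: {a}
iter 2: (no change)
  S: {a,b}  A: {a}

FIRST(S) = ["a", "b"]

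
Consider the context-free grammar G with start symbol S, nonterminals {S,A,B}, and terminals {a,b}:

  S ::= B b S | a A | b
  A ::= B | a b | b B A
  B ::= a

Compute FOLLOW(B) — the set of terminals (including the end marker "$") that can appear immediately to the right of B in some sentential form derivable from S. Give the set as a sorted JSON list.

Compute FIRST by fixpoint:
round 1:
  A via A→a b: +{a}
  A via A→b B A: +{b}
  B via B→a: +{a}
  S via S→B b S: +{a}
  S via S→b: +{b}
  FIRST(S)={a,b}  FIRST(A)={a,b}  FIRST(B)={a}
round 2: (stable)
  FIRST(S)={a,b}  FIRST(A)={a,b}  FIRST(B)={a}

FOLLOW sets:
seed FOLLOW(S) with $
[1]
  A→b B A: FOLLOW(B) ⊇ FIRST(A) = {a,b}; new: +{a,b}
  S→a A: FOLLOW(A) ⊇ FOLLOW(S) ⊇ {$}; new: +{$}
  S: {$}  A: {$}  B: {a,b}
[2]
  A→B: FOLLOW(B) ⊇ FOLLOW(A) ⊇ {$}; new: +{$}
  S: {$}  A: {$}  B: {$,a,b}
[3] (stable)
  S: {$}  A: {$}  B: {$,a,b}

FOLLOW(B) = ["$", "a", "b"]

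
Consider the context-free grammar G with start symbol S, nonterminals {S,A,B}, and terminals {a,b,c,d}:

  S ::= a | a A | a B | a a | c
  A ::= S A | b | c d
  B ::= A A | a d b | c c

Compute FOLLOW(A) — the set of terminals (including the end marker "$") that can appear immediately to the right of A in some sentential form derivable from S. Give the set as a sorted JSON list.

FIRST sets, iterate to fixpoint:
round 1:
  A via A→b: +{b}
  A via A→c d: +{c}
  B via B→A A: +{b,c}
  B via B→a d b: +{a}
  S via S→a: +{a}
  S via S→c: +{c}
  FIRST(S)={a,c}  FIRST(A)={b,c}  FIRST(B)={a,b,c}
round 2:
  A via A→S A: +{a}
  FIRST(S)={a,c}  FIRST(A)={a,b,c}  FIRST(B)={a,b,c}
round 3: — fixpoint
  FIRST(S)={a,c}  FIRST(A)={a,b,c}  FIRST(B)={a,b,c}

FOLLOW iteration:
seed FOLLOW(S) with $
pass 1:
  A→S A: FOLLOW(S) ⊇ FIRST(A) = {a,b,c}; new: +{a,b,c}
  B→A A: FOLLOW(A) ⊇ FIRST(A) = {a,b,c}; new: +{a,b,c}
  S→a A: FOLLOW(A) ⊇ FOLLOW(S) ⊇ {$,a,b,c}; new: +{$}
  S→a B: FOLLOW(B) ⊇ FOLLOW(S) ⊇ {$,a,b,c}; new: +{$,a,b,c}
  FOLLOW(S)={$,a,b,c}  FOLLOW(A)={$,a,b,c}  FOLLOW(B)={$,a,b,c}
pass 2: (no change)
  FOLLOW(S)={$,a,b,c}  FOLLOW(A)={$,a,b,c}  FOLLOW(B)={$,a,b,c}

FOLLOW(A) = ["$", "a", "b", "c"]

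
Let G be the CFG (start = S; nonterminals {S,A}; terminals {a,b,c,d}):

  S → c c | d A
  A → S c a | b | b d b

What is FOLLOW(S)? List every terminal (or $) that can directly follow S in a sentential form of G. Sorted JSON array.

Compute FIRST by fixpoint:
iter 1:
  A via A→b: +{b}
  S via S→c c: +{c}
  S via S→d A: +{d}
  S: {c,d}  A: {b}
iter 2:
  A via A→S c a: +{c,d}
  S: {c,d}  A: {b,c,d}
iter 3: — fixpoint
  S: {c,d}  A: {b,c,d}

FOLLOW iteration:
initialize: $ ∈ FOLLOW(S)
[1]
  A→S c a: FOLLOW(S) ⊇ FIRST(c) = {c}; new: +{c}
  S→d A: FOLLOW(A) ⊇ FOLLOW(S) ⊇ {$,c}; new: +{$,c}
  FOLLOW[S]={$,c}  FOLLOW[A]={$,c}
[2] (no change)
  FOLLOW[S]={$,c}  FOLLOW[A]={$,c}

FOLLOW(S) = ["$", "c"]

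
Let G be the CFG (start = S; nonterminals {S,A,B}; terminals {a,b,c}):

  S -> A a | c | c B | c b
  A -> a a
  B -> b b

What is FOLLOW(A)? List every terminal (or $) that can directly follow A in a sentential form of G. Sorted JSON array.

FIRST iteration:
iter 1:
  A via A→a a: +{a}
  B via B→b b: +{b}
  S via S→A a: +{a}
  S via S→c: +{c}
  FIRST[S]={a,c}  FIRST[A]={a}  FIRST[B]={b}
iter 2: (no change)
  FIRST[S]={a,c}  FIRST[A]={a}  FIRST[B]={b}

Compute FOLLOW by fixpoint:
FOLLOW(S) := {$}
iter 1:
  S→A a: FOLLOW(A) ⊇ FIRST(a) = {a}; new: +{a}
  S→c B: FOLLOW(B) ⊇ FOLLOW(S) ⊇ {$}; new: +{$}
  S: {$}  A: {a}  B: {$}
iter 2: (no change)
  S: {$}  A: {a}  B: {$}

FOLLOW(A) = ["a"]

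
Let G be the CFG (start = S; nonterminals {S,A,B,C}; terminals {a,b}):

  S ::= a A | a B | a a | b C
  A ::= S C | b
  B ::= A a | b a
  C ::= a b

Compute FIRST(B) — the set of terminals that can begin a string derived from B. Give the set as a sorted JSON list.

FIRST sets, iterate to fixpoint:
pass 1:
  A via A→b: +{b}
  B via B→A a: +{b}
  C via C→a b: +{a}
  S via S→a A: +{a}
  S via S→b C: +{b}
  S: {a,b}  A: {b}  B: {b}  C: {a}
pass 2:
  A via A→S C: +{a}
  B via B→A a: +{a}
  S: {a,b}  A: {a,b}  B: {a,b}  C: {a}
pass 3: — fixpoint
  S: {a,b}  A: {a,b}  B: {a,b}  C: {a}

FIRST(B) = ["a", "b"]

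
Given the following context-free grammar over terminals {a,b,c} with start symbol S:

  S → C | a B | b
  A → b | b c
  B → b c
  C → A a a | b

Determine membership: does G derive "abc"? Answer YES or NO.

Convert to CNF:
  S -> A X4 | T2 B | b
  A -> T0 T1 | b
  B -> T0 T1
  C -> A X3 | b
  T0 -> b
  T1 -> c
  T2 -> a
  X3 -> T2 T2
  X4 -> T2 T2

CYK table (by increasing span):
  [0..0]={T2}  "a"  orig:{}
  [1..1]={A,C,S,T0}  "b"  orig:{A,C,S}
  [2..2]={T1}  "c"  orig:{}
  [0..1]=∅  "ab"
  [1..2]={A,B}  "bc"
  [0..2]={S}  "abc"

S ∈ T[0,2] ⇒ YES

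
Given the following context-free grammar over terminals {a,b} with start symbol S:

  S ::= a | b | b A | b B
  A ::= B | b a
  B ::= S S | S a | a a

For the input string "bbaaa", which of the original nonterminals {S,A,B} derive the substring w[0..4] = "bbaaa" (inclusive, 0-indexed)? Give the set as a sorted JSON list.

CNF form of G:
  S -> T1 A | T1 B | a | b
  A -> S S | S T0 | T0 T0 | T1 T0
  B -> S S | S T0 | T0 T0
  T0 -> a
  T1 -> b

Fill CYK table bottom-up — only the sub-triangle for w[0..4]:
  T[0,0] 'b' = {S,T1}  orig:{S}
  T[1,1] 'b' = {S,T1}  orig:{S}
  T[2,2] 'a' = {S,T0}  orig:{S}
  T[3,3] 'a' = {S,T0}  orig:{S}
  T[4,4] 'a' = {S,T0}  orig:{S}
  T[0,1] 'bb' = {A,B}
  T[1,2] 'ba' = {A,B}
  T[2,3] 'aa' = {A,B}
  T[3,4] 'aa' = {A,B}
  T[0,2] 'bba' = {S}
  T[1,3] 'baa' = {S}
  T[2,4] 'aaa' = ∅
  T[0,3] 'bbaa' = {A,B}
  T[1,4] 'baaa' = {A,B}
  T[0,4] 'bbaaa' = {S}

Original NTs in T[0,4] deriving "bbaaa": ["S"]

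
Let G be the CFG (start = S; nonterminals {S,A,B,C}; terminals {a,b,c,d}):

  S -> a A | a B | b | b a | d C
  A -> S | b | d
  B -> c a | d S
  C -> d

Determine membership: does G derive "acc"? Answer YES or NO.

Convert to CNF:
  S -> T0 A | T0 B | T1 T0 | T2 C | b
  A -> T0 A | T0 B | T1 T0 | T2 C | b | d
  B -> T2 S | T3 T0
  C -> d
  T0 -> a
  T1 -> b
  T2 -> d
  T3 -> c

Fill CYK table bottom-up:
  cell(0,0) a: {T0}  orig:{}
  cell(1,1) c: {T3}  orig:{}
  cell(2,2) c: {T3}  orig:{}
  cell(0,1) ac: ∅
  cell(1,2) cc: ∅
  cell(0,2) acc: ∅

S ∉ T[0,2] ⇒ NO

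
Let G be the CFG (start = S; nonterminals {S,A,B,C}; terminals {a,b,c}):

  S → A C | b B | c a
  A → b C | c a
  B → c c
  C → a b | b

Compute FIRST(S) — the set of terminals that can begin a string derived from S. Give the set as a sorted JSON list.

FIRST iteration:
pass 1:
  A via A→b C: +{b}
  A via A→c a: +{c}
  B via B→c c: +{c}
  C via C→a b: +{a}
  C via C→b: +{b}
  S via S→A C: +{b,c}
  FIRST(S)={b,c}  FIRST(A)={b,c}  FIRST(B)={c}  FIRST(C)={a,b}
pass 2: done
  FIRST(S)={b,c}  FIRST(A)={b,c}  FIRST(B)={c}  FIRST(C)={a,b}

FIRST(S) = ["b", "c"]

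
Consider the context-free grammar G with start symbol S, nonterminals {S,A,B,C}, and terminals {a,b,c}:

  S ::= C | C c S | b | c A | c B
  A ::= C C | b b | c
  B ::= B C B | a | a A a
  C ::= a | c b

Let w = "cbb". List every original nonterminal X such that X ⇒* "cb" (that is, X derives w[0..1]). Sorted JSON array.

CNF form of G:
  S -> C X5 | T2 A | T2 B | T2 T0 | a | b
  A -> C C | T0 T0 | c
  B -> B X3 | T1 X4 | a
  C -> T2 T0 | a
  T0 -> b
  T1 -> a
  T2 -> c
  X3 -> C B
  X4 -> A T1
  X5 -> T2 S

Fill CYK table bottom-up (cells [i..j] with 0 ≤ i ≤ j ≤ 1 only):
  [0..0]={A,T2}  "c"  orig:{A}
  [1..1]={S,T0}  "b"  orig:{S}
  [0..1]={C,S,X5}  "cb"  orig:{C,S}

Original NTs in T[0,1] deriving "cb": ["C", "S"]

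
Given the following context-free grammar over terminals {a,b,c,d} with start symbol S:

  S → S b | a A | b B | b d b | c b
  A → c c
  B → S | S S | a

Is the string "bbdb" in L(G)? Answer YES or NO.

Convert to CNF:
  S -> S T1 | T0 T1 | T1 B | T1 X5 | T2 A
  A -> T0 T0
  B -> S S | S T1 | T0 T1 | T1 B | T1 X4 | T2 A | a
  T0 -> c
  T1 -> b
  T2 -> a
  T3 -> d
  X4 -> T3 T1
  X5 -> T3 T1

Fill CYK table bottom-up:
  [0..0]={T1}  "b"  orig:{}
  [1..1]={T1}  "b"  orig:{}
  [2..2]={T3}  "d"  orig:{}
  [3..3]={T1}  "b"  orig:{}
  [0..1]=∅  "bb"
  [1..2]=∅  "bd"
  [2..3]={X4,X5}  "db"  orig:{}
  [0..2]=∅  "bbd"
  [1..3]={B,S}  "bdb"
  [0..3]={B,S}  "bbdb"

S ∈ T[0,3] ⇒ YES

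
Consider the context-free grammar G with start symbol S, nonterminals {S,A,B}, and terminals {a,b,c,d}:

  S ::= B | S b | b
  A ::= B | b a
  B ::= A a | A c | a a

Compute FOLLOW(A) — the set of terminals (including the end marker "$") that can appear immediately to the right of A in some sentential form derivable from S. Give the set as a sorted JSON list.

FIRST sets, iterate to fixpoint:
pass 1:
  A via A→b a: +{b}
  B via B→A a: +{b}
  B via B→a a: +{a}
  S via S→B: +{a,b}
  FIRST(S)={a,b}  FIRST(A)={b}  FIRST(B)={a,b}
pass 2:
  A via A→B: +{a}
  FIRST(S)={a,b}  FIRST(A)={a,b}  FIRST(B)={a,b}
pass 3: — fixpoint
  FIRST(S)={a,b}  FIRST(A)={a,b}  FIRST(B)={a,b}

FOLLOW sets:
initialize: $ ∈ FOLLOW(S)
[1]
  B→A a: FOLLOW(A) ⊇ FIRST(a) = {a}; new: +{a}
  B→A c: FOLLOW(A) ⊇ FIRST(c) = {c}; new: +{c}
  S→B: FOLLOW(B) ⊇ FOLLOW(S) ⊇ {$}; new: +{$}
  S→S b: FOLLOW(S) ⊇ FIRST(b) = {b}; new: +{b}
  FOLLOW[S]={$,b}  FOLLOW[A]={a,c}  FOLLOW[B]={$}
[2]
  A→B: FOLLOW(B) ⊇ FOLLOW(A) ⊇ {a,c}; new: +{a,c}
  S→B: FOLLOW(B) ⊇ FOLLOW(S) ⊇ {$,b}; new: +{b}
  FOLLOW[S]={$,b}  FOLLOW[A]={a,c}  FOLLOW[B]={$,a,b,c}
[3] (stable)
  FOLLOW[S]={$,b}  FOLLOW[A]={a,c}  FOLLOW[B]={$,a,b,c}

FOLLOW(A) = ["a", "c"]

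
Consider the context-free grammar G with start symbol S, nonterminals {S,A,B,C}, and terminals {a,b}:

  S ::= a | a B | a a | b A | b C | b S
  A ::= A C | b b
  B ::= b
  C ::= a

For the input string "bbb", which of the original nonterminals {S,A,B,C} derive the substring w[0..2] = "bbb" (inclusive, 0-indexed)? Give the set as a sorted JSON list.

Convert to CNF:
  S -> T0 A | T0 C | T0 S | T1 B | T1 T1 | a
  A -> A C | T0 T0
  B -> b
  C -> a
  T0 -> b
  T1 -> a

Fill CYK table bottom-up — only the sub-triangle for w[0..2]:
  cell(0,0) b: {B,T0}  orig:{B}
  cell(1,1) b: {B,T0}  orig:{B}
  cell(2,2) b: {B,T0}  orig:{B}
  cell(0,1) bb: {A}
  cell(1,2) bb: {A}
  cell(0,2) bbb: {S}

Original NTs in T[0,2] deriving "bbb": ["S"]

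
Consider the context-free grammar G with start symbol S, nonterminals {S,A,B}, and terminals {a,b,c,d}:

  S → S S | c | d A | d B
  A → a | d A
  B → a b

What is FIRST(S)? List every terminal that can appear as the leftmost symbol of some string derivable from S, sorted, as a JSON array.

FIRST iteration:
pass 1:
  A via A→a: +{a}
  A via A→d A: +{d}
  B via B→a b: +{a}
  S via S→c: +{c}
  S via S→d A: +{d}
  FIRST(S)={c,d}  FIRST(A)={a,d}  FIRST(B)={a}
pass 2: — fixpoint
  FIRST(S)={c,d}  FIRST(A)={a,d}  FIRST(B)={a}

FIRST(S) = ["c", "d"]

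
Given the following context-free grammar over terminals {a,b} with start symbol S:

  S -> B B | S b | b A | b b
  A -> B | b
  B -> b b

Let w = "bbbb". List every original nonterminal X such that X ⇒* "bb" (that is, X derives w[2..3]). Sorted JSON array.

Convert to CNF:
  S -> B B | S T0 | T0 A | T0 T0
  A -> T0 T0 | b
  B -> T0 T0
  T0 -> b

Fill CYK table bottom-up (cells [i..j] with 2 ≤ i ≤ j ≤ 3 only):
  cell(2,2) b: {A,T0}  orig:{A}
  cell(3,3) b: {A,T0}  orig:{A}
  cell(2,3) bb: {A,B,S}

Original NTs in T[2,3] deriving "bb": ["A", "B", "S"]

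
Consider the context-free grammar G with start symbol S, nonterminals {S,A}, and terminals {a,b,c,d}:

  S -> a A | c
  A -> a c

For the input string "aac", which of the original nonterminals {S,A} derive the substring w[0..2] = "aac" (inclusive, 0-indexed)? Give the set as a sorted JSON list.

CNF form of G:
  S -> T0 A | c
  A -> T0 T1
  T0 -> a
  T1 -> c

CYK table (by increasing span), restricted to cells inside w[0..2]:
  [0..0]={T0}  "a"  orig:{}
  [1..1]={T0}  "a"  orig:{}
  [2..2]={S,T1}  "c"  orig:{S}
  [0..1]=∅  "aa"
  [1..2]={A}  "ac"
  [0..2]={S}  "aac"

Original NTs in T[0,2] deriving "aac": ["S"]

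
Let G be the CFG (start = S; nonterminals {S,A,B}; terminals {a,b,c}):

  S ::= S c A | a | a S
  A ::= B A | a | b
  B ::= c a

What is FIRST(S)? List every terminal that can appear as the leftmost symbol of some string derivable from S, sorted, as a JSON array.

Compute FIRST by fixpoint:
round 1:
  A via A→a: +{a}
  A via A→b: +{b}
  B via B→c a: +{c}
  S via S→a: +{a}
  FIRST(S)={a}  FIRST(A)={a,b}  FIRST(B)={c}
round 2:
  A via A→B A: +{c}
  FIRST(S)={a}  FIRST(A)={a,b,c}  FIRST(B)={c}
round 3: done
  FIRST(S)={a}  FIRST(A)={a,b,c}  FIRST(B)={c}

FIRST(S) = ["a"]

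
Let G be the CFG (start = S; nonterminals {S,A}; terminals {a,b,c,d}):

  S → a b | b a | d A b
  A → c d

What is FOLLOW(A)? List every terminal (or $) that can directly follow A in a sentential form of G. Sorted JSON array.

FIRST sets, iterate to fixpoint:
iter 1:
  A via A→c d: +{c}
  S via S→a b: +{a}
  S via S→b a: +{b}
  S via S→d A b: +{d}
  FIRST(S)={a,b,d}  FIRST(A)={c}
iter 2: — fixpoint
  FIRST(S)={a,b,d}  FIRST(A)={c}

FOLLOW iteration:
initialize: $ ∈ FOLLOW(S)
iter 1:
  S→d A b: FOLLOW(A) ⊇ FIRST(b) = {b}; new: +{b}
  S: {$}  A: {b}
iter 2: (stable)
  S: {$}  A: {b}

FOLLOW(A) = ["b"]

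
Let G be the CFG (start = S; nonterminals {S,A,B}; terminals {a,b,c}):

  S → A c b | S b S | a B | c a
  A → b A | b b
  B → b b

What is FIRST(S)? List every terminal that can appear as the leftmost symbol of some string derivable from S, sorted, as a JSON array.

Compute FIRST by fixpoint:
iter 1:
  A via A→b A: +{b}
  B via B→b b: +{b}
  S via S→A c b: +{b}
  S via S→a B: +{a}
  S via S→c a: +{c}
  FIRST(S)={a,b,c}  FIRST(A)={b}  FIRST(B)={b}
iter 2: (stable)
  FIRST(S)={a,b,c}  FIRST(A)={b}  FIRST(B)={b}

FIRST(S) = ["a", "b", "c"]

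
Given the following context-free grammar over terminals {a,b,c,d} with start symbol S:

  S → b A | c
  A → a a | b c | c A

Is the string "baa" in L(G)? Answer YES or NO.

Convert to CNF:
  S -> T1 A | c
  A -> T0 T0 | T1 T2 | T2 A
  T0 -> a
  T1 -> b
  T2 -> c

Fill CYK table bottom-up:
  T[0,0] 'b' = {T1}  orig:{}
  T[1,1] 'a' = {T0}  orig:{}
  T[2,2] 'a' = {T0}  orig:{}
  T[0,1] 'ba' = ∅
  T[1,2] 'aa' = {A}
  T[0,2] 'baa' = {S}

S ∈ T[0,2] ⇒ YES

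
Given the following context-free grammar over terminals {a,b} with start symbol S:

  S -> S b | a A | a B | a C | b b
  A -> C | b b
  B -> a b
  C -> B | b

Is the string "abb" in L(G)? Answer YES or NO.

CNF form of G:
  S -> S T1 | T0 A | T0 B | T0 C | T1 T1
  A -> T0 T1 | T1 T1 | b
  B -> T0 T1
  C -> T0 T1 | b
  T0 -> a
  T1 -> b

CYK table (by increasing span):
  [0..0]={T0}  "a"  orig:{}
  [1..1]={A,C,T1}  "b"  orig:{A,C}
  [2..2]={A,C,T1}  "b"  orig:{A,C}
  [0..1]={A,B,C,S}  "ab"
  [1..2]={A,S}  "bb"
  [0..2]={S}  "abb"

S ∈ T[0,2] ⇒ YES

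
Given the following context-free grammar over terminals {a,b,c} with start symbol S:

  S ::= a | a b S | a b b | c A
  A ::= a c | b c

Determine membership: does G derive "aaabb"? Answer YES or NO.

Convert to CNF:
  S -> T0 X3 | T0 X4 | T1 A | a
  A -> T0 T1 | T2 T1
  T0 -> a
  T1 -> c
  T2 -> b
  X3 -> T2 S
  X4 -> T2 T2

CYK fill:
  T[0,0] 'a' = {S,T0}  orig:{S}
  T[1,1] 'a' = {S,T0}  orig:{S}
  T[2,2] 'a' = {S,T0}  orig:{S}
  T[3,3] 'b' = {T2}  orig:{}
  T[4,4] 'b' = {T2}  orig:{}
  T[0,1] 'aa' = ∅
  T[1,2] 'aa' = ∅
  T[2,3] 'ab' = ∅
  T[3,4] 'bb' = {X4}  orig:{}
  T[0,2] 'aaa' = ∅
  T[1,3] 'aab' = ∅
  T[2,4] 'abb' = {S}
  T[0,3] 'aaab' = ∅
  T[1,4] 'aabb' = ∅
  T[0,4] 'aaabb' = ∅

S ∉ T[0,4] ⇒ NO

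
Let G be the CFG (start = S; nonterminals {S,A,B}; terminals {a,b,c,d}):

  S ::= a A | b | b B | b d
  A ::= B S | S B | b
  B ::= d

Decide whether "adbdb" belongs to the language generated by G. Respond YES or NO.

CNF form of G:
  S -> T0 A | T1 B | T1 T2 | b
  A -> B S | S B | b
  B -> d
  T0 -> a
  T1 -> b
  T2 -> d

CYK table (by increasing span):
  T[0,0] 'a' = {T0}  orig:{}
  T[1,1] 'd' = {B,T2}  orig:{B}
  T[2,2] 'b' = {A,S,T1}  orig:{A,S}
  T[3,3] 'd' = {B,T2}  orig:{B}
  T[4,4] 'b' = {A,S,T1}  orig:{A,S}
  T[0,1] 'ad' = ∅
  T[1,2] 'db' = {A}
  T[2,3] 'bd' = {A,S}
  T[3,4] 'db' = {A}
  T[0,2] 'adb' = {S}
  T[1,3] 'dbd' = {A}
  T[2,4] 'bdb' = ∅
  T[0,3] 'adbd' = {A,S}
  T[1,4] 'dbdb' = ∅
  T[0,4] 'adbdb' = ∅

S ∉ T[0,4] ⇒ NO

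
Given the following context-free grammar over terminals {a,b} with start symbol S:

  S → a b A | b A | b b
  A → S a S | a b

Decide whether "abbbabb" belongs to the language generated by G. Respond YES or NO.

Convert to CNF:
  S -> T0 X3 | T1 A | T1 T1
  A -> S X2 | T0 T1
  T0 -> a
  T1 -> b
  X2 -> T0 S
  X3 -> T1 A

CYK table (by increasing span):
  cell(0,0) a: {T0}  orig:{}
  cell(1,1) b: {T1}  orig:{}
  cell(2,2) b: {T1}  orig:{}
  cell(3,3) b: {T1}  orig:{}
  cell(4,4) a: {T0}  orig:{}
  cell(5,5) b: {T1}  orig:{}
  cell(6,6) b: {T1}  orig:{}
  cell(0,1) ab: {A}
  cell(1,2) bb: {S}
  cell(2,3) bb: {S}
  cell(3,4) ba: ∅
  cell(4,5) ab: {A}
  cell(5,6) bb: {S}
  cell(0,2) abb: {X2}  orig:{}
  cell(1,3) bbb: ∅
  cell(2,4) bba: ∅
  cell(3,5) bab: {S,X3}  orig:{S}
  cell(4,6) abb: {X2}  orig:{}
  cell(0,3) abbb: ∅
  cell(1,4) bbba: ∅
  cell(2,5) bbab: ∅
  cell(3,6) babb: ∅
  cell(0,4) abbba: ∅
  cell(1,5) bbbab: ∅
  cell(2,6) bbabb: {A}
  cell(0,5) abbbab: ∅
  cell(1,6) bbbabb: {S,X3}  orig:{S}
  cell(0,6) abbbabb: {S,X2}  orig:{S}

S ∈ T[0,6] ⇒ YES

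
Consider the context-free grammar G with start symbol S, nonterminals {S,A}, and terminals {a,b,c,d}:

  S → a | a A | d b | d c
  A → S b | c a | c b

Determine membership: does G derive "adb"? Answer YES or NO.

Convert to CNF:
  S -> T2 A | T3 T0 | T3 T1 | a
  A -> S T0 | T1 T0 | T1 T2
  T0 -> b
  T1 -> c
  T2 -> a
  T3 -> d

CYK table (by increasing span):
  cell(0,0) a: {S,T2}  orig:{S}
  cell(1,1) d: {T3}  orig:{}
  cell(2,2) b: {T0}  orig:{}
  cell(0,1) ad: ∅
  cell(1,2) db: {S}
  cell(0,2) adb: ∅

S ∉ T[0,2] ⇒ NO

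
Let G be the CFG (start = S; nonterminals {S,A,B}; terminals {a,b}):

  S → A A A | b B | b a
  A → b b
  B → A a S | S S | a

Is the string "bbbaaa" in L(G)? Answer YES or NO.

CNF form of G:
  S -> A X3 | T0 B | T0 T1
  A -> T0 T0
  B -> A X2 | S S | a
  T0 -> b
  T1 -> a
  X2 -> T1 S
  X3 -> A A

CYK fill:
  [0..0]={T0}  "b"  orig:{}
  [1..1]={T0}  "b"  orig:{}
  [2..2]={T0}  "b"  orig:{}
  [3..3]={B,T1}  "a"  orig:{B}
  [4..4]={B,T1}  "a"  orig:{B}
  [5..5]={B,T1}  "a"  orig:{B}
  [0..1]={A}  "bb"
  [1..2]={A}  "bb"
  [2..3]={S}  "ba"
  [3..4]=∅  "aa"
  [4..5]=∅  "aa"
  [0..2]=∅  "bbb"
  [1..3]=∅  "bba"
  [2..4]=∅  "baa"
  [3..5]=∅  "aaa"
  [0..3]=∅  "bbba"
  [1..4]=∅  "bbaa"
  [2..5]=∅  "baaa"
  [0..4]=∅  "bbbaa"
  [1..5]=∅  "bbaaa"
  [0..5]=∅  "bbbaaa"

S ∉ T[0,5] ⇒ NO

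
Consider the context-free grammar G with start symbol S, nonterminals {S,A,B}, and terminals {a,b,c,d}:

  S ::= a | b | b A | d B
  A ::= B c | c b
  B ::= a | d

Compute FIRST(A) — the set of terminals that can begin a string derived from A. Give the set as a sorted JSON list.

FIRST iteration:
[1]
  A via A→c b: +{c}
  B via B→a: +{a}
  B via B→d: +{d}
  S via S→a: +{a}
  S via S→b: +{b}
  S via S→d B: +{d}
  FIRST[S]={a,b,d}  FIRST[A]={c}  FIRST[B]={a,d}
[2]
  A via A→B c: +{a,d}
  FIRST[S]={a,b,d}  FIRST[A]={a,c,d}  FIRST[B]={a,d}
[3] (stable)
  FIRST[S]={a,b,d}  FIRST[A]={a,c,d}  FIRST[B]={a,d}

FIRST(A) = ["a", "c", "d"]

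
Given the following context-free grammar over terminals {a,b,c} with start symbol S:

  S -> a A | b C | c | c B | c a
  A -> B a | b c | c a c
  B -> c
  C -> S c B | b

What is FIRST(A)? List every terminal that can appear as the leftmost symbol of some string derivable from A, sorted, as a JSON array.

Compute FIRST by fixpoint:
pass 1:
  A via A→b c: +{b}
  A via A→c a c: +{c}
  B via B→c: +{c}
  C via C→b: +{b}
  S via S→a A: +{a}
  S via S→b C: +{b}
  S via S→c: +{c}
  FIRST[S]={a,b,c}  FIRST[A]={b,c}  FIRST[B]={c}  FIRST[C]={b}
pass 2:
  C via C→S c B: +{a,c}
  FIRST[S]={a,b,c}  FIRST[A]={b,c}  FIRST[B]={c}  FIRST[C]={a,b,c}
pass 3: (no change)
  FIRST[S]={a,b,c}  FIRST[A]={b,c}  FIRST[B]={c}  FIRST[C]={a,b,c}

FIRST(A) = ["b", "c"]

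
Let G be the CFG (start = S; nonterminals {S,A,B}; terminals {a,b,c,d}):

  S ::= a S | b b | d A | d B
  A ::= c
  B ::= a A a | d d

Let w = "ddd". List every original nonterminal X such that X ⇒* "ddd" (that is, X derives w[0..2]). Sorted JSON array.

Convert to CNF:
  S -> T0 S | T1 A | T1 B | T2 T2
  A -> c
  B -> T0 X3 | T1 T1
  T0 -> a
  T1 -> d
  T2 -> b
  X3 -> A T0

Fill CYK table bottom-up, restricted to cells inside w[0..2]:
  cell(0,0) d: {T1}  orig:{}
  cell(1,1) d: {T1}  orig:{}
  cell(2,2) d: {T1}  orig:{}
  cell(0,1) dd: {B}
  cell(1,2) dd: {B}
  cell(0,2) ddd: {S}

Original NTs in T[0,2] deriving "ddd": ["S"]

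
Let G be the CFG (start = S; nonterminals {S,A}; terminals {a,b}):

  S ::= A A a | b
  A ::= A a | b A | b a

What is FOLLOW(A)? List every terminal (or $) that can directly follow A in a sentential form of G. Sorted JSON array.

FIRST iteration:
iter 1:
  A via A→b A: +{b}
  S via S→A A a: +{b}
  S: {b}  A: {b}
iter 2: done
  S: {b}  A: {b}

FOLLOW iteration:
FOLLOW(S) := {$}
[1]
  A→A a: FOLLOW(A) ⊇ FIRST(a) = {a}; new: +{a}
  S→A A a: FOLLOW(A) ⊇ FIRST(A) = {b}; new: +{b}
  FOLLOW[S]={$}  FOLLOW[A]={a,b}
[2] (no change)
  FOLLOW[S]={$}  FOLLOW[A]={a,b}

FOLLOW(A) = ["a", "b"]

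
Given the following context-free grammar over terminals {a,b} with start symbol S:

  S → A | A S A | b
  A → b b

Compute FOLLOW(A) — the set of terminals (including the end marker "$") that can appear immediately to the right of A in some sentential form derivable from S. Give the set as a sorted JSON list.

FIRST iteration:
iter 1:
  A via A→b b: +{b}
  S via S→A: +{b}
  FIRST(S)={b}  FIRST(A)={b}
iter 2: done
  FIRST(S)={b}  FIRST(A)={b}

FOLLOW sets:
seed FOLLOW(S) with $
pass 1:
  S→A: FOLLOW(A) ⊇ FOLLOW(S) ⊇ {$}; new: +{$}
  S→A S A: FOLLOW(A) ⊇ FIRST(S) = {b}; new: +{b}
  S→A S A: FOLLOW(S) ⊇ FIRST(A) = {b}; new: +{b}
  FOLLOW(S)={$,b}  FOLLOW(A)={$,b}
pass 2: (no change)
  FOLLOW(S)={$,b}  FOLLOW(A)={$,b}

FOLLOW(A) = ["$", "b"]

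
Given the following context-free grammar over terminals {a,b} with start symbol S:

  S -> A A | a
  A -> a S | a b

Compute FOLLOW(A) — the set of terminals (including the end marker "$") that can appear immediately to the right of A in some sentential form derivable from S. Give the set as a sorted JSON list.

Compute FIRST by fixpoint:
pass 1:
  A via A→a S: +{a}
  S via S→A A: +{a}
  FIRST(S)={a}  FIRST(A)={a}
pass 2: (stable)
  FIRST(S)={a}  FIRST(A)={a}

FOLLOW iteration:
initialize: $ ∈ FOLLOW(S)
iter 1:
  S→A A: FOLLOW(A) ⊇ FIRST(A) = {a}; new: +{a}
  S→A A: FOLLOW(A) ⊇ FOLLOW(S) ⊇ {$}; new: +{$}
  FOLLOW[S]={$}  FOLLOW[A]={$,a}
iter 2:
  A→a S: FOLLOW(S) ⊇ FOLLOW(A) ⊇ {$,a}; new: +{a}
  FOLLOW[S]={$,a}  FOLLOW[A]={$,a}
iter 3: (no change)
  FOLLOW[S]={$,a}  FOLLOW[A]={$,a}

FOLLOW(A) = ["$", "a"]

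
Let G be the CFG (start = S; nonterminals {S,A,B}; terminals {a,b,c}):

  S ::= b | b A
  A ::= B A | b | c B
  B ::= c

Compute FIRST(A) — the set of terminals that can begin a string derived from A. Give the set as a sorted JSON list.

FIRST iteration:
[1]
  A via A→b: +{b}
  A via A→c B: +{c}
  B via B→c: +{c}
  S via S→b: +{b}
  FIRST(S)={b}  FIRST(A)={b,c}  FIRST(B)={c}
[2] (no change)
  FIRST(S)={b}  FIRST(A)={b,c}  FIRST(B)={c}

FIRST(A) = ["b", "c"]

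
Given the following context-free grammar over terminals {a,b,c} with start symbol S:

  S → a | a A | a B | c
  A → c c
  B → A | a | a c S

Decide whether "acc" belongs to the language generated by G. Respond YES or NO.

CNF form of G:
  S -> T1 A | T1 B | a | c
  A -> T0 T0
  B -> T0 T0 | T1 X2 | a
  T0 -> c
  T1 -> a
  X2 -> T0 S

CYK table (by increasing span):
  T[0,0] 'a' = {B,S,T1}  orig:{B,S}
  T[1,1] 'c' = {S,T0}  orig:{S}
  T[2,2] 'c' = {S,T0}  orig:{S}
  T[0,1] 'ac' = ∅
  T[1,2] 'cc' = {A,B,X2}  orig:{A,B}
  T[0,2] 'acc' = {B,S}

S ∈ T[0,2] ⇒ YES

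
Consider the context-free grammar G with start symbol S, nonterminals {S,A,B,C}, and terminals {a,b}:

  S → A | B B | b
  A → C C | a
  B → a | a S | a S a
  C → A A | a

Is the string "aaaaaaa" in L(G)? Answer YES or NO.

CNF form of G:
  S -> B B | C C | a | b
  A -> C C | a
  B -> T0 S | T0 X1 | a
  C -> A A | a
  T0 -> a
  X1 -> S T0

CYK fill:
  cell(0,0) a: {A,B,C,S,T0}  orig:{A,B,C,S}
  cell(1,1) a: {A,B,C,S,T0}  orig:{A,B,C,S}
  cell(2,2) a: {A,B,C,S,T0}  orig:{A,B,C,S}
  cell(3,3) a: {A,B,C,S,T0}  orig:{A,B,C,S}
  cell(4,4) a: {A,B,C,S,T0}  orig:{A,B,C,S}
  cell(5,5) a: {A,B,C,S,T0}  orig:{A,B,C,S}
  cell(6,6) a: {A,B,C,S,T0}  orig:{A,B,C,S}
  cell(0,1) aa: {A,B,C,S,X1}  orig:{A,B,C,S}
  cell(1,2) aa: {A,B,C,S,X1}  orig:{A,B,C,S}
  cell(2,3) aa: {A,B,C,S,X1}  orig:{A,B,C,S}
  cell(3,4) aa: {A,B,C,S,X1}  orig:{A,B,C,S}
  cell(4,5) aa: {A,B,C,S,X1}  orig:{A,B,C,S}
  cell(5,6) aa: {A,B,C,S,X1}  orig:{A,B,C,S}
  cell(0,2) aaa: {A,B,C,S,X1}  orig:{A,B,C,S}
  cell(1,3) aaa: {A,B,C,S,X1}  orig:{A,B,C,S}
  cell(2,4) aaa: {A,B,C,S,X1}  orig:{A,B,C,S}
  cell(3,5) aaa: {A,B,C,S,X1}  orig:{A,B,C,S}
  cell(4,6) aaa: {A,B,C,S,X1}  orig:{A,B,C,S}
  cell(0,3) aaaa: {A,B,C,S,X1}  orig:{A,B,C,S}
  cell(1,4) aaaa: {A,B,C,S,X1}  orig:{A,B,C,S}
  cell(2,5) aaaa: {A,B,C,S,X1}  orig:{A,B,C,S}
  cell(3,6) aaaa: {A,B,C,S,X1}  orig:{A,B,C,S}
  cell(0,4) aaaaa: {A,B,C,S,X1}  orig:{A,B,C,S}
  cell(1,5) aaaaa: {A,B,C,S,X1}  orig:{A,B,C,S}
  cell(2,6) aaaaa: {A,B,C,S,X1}  orig:{A,B,C,S}
  cell(0,5) aaaaaa: {A,B,C,S,X1}  orig:{A,B,C,S}
  cell(1,6) aaaaaa: {A,B,C,S,X1}  orig:{A,B,C,S}
  cell(0,6) aaaaaaa: {A,B,C,S,X1}  orig:{A,B,C,S}

S ∈ T[0,6] ⇒ YES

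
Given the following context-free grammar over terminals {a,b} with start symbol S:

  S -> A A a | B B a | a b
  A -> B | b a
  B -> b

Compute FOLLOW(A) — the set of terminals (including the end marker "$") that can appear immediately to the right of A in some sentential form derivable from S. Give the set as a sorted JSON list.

FIRST sets, iterate to fixpoint:
iter 1:
  A via A→b a: +{b}
  B via B→b: +{b}
  S via S→A A a: +{b}
  S via S→a b: +{a}
  FIRST[S]={a,b}  FIRST[A]={b}  FIRST[B]={b}
iter 2: (stable)
  FIRST[S]={a,b}  FIRST[A]={b}  FIRST[B]={b}

FOLLOW iteration:
FOLLOW(S) := {$}
round 1:
  S→A A a: FOLLOW(A) ⊇ FIRST(A) = {b}; new: +{b}
  S→A A a: FOLLOW(A) ⊇ FIRST(a) = {a}; new: +{a}
  S→B B a: FOLLOW(B) ⊇ FIRST(B) = {b}; new: +{b}
  S→B B a: FOLLOW(B) ⊇ FIRST(a) = {a}; new: +{a}
  S: {$}  A: {a,b}  B: {a,b}
round 2: done
  S: {$}  A: {a,b}  B: {a,b}

FOLLOW(A) = ["a", "b"]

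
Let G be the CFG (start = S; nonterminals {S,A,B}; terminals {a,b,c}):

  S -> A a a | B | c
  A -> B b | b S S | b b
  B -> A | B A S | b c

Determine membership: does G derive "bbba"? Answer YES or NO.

CNF form of G:
  S -> A X6 | B T0 | B X7 | T0 T0 | T0 T1 | T0 X8 | c
  A -> B T0 | T0 T0 | T0 X3
  B -> B T0 | B X4 | T0 T0 | T0 T1 | T0 X5
  T0 -> b
  T1 -> c
  T2 -> a
  X3 -> S S
  X4 -> A S
  X5 -> S S
  X6 -> T2 T2
  X7 -> A S
  X8 -> S S

Fill CYK table bottom-up:
  [0..0]={T0}  "b"  orig:{}
  [1..1]={T0}  "b"  orig:{}
  [2..2]={T0}  "b"  orig:{}
  [3..3]={T2}  "a"  orig:{}
  [0..1]={A,B,S}  "bb"
  [1..2]={A,B,S}  "bb"
  [2..3]=∅  "ba"
  [0..2]={A,B,S}  "bbb"
  [1..3]=∅  "bba"
  [0..3]=∅  "bbba"

S ∉ T[0,3] ⇒ NO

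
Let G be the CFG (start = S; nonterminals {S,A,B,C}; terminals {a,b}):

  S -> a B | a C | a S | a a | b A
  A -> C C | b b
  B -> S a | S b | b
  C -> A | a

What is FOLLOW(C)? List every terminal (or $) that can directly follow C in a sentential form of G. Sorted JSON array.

FIRST iteration:
pass 1:
  A via A→b b: +{b}
  B via B→b: +{b}
  C via C→A: +{b}
  C via C→a: +{a}
  S via S→a B: +{a}
  S via S→b A: +{b}
  FIRST(S)={a,b}  FIRST(A)={b}  FIRST(B)={b}  FIRST(C)={a,b}
pass 2:
  A via A→C C: +{a}
  B via B→S a: +{a}
  FIRST(S)={a,b}  FIRST(A)={a,b}  FIRST(B)={a,b}  FIRST(C)={a,b}
pass 3: — fixpoint
  FIRST(S)={a,b}  FIRST(A)={a,b}  FIRST(B)={a,b}  FIRST(C)={a,b}

FOLLOW iteration:
initialize: $ ∈ FOLLOW(S)
pass 1:
  A→C C: FOLLOW(C) ⊇ FIRST(C) = {a,b}; new: +{a,b}
  B→S a: FOLLOW(S) ⊇ FIRST(a) = {a}; new: +{a}
  B→S b: FOLLOW(S) ⊇ FIRST(b) = {b}; new: +{b}
  C→A: FOLLOW(A) ⊇ FOLLOW(C) ⊇ {a,b}; new: +{a,b}
  S→a B: FOLLOW(B) ⊇ FOLLOW(S) ⊇ {$,a,b}; new: +{$,a,b}
  S→a C: FOLLOW(C) ⊇ FOLLOW(S) ⊇ {$,a,b}; new: +{$}
  S→b A: FOLLOW(A) ⊇ FOLLOW(S) ⊇ {$,a,b}; new: +{$}
  FOLLOW[S]={$,a,b}  FOLLOW[A]={$,a,b}  FOLLOW[B]={$,a,b}  FOLLOW[C]={$,a,b}
pass 2: — fixpoint
  FOLLOW[S]={$,a,b}  FOLLOW[A]={$,a,b}  FOLLOW[B]={$,a,b}  FOLLOW[C]={$,a,b}

FOLLOW(C) = ["$", "a", "b"]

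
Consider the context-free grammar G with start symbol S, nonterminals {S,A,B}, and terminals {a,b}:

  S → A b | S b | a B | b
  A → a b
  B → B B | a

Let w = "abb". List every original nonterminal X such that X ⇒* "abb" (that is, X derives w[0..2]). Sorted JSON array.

CNF form of G:
  S -> A T1 | S T1 | T0 B | b
  A -> T0 T1
  B -> B B | a
  T0 -> a
  T1 -> b

CYK table (by increasing span) — only the sub-triangle for w[0..2]:
  T[0,0] 'a' = {B,T0}  orig:{B}
  T[1,1] 'b' = {S,T1}  orig:{S}
  T[2,2] 'b' = {S,T1}  orig:{S}
  T[0,1] 'ab' = {A}
  T[1,2] 'bb' = {S}
  T[0,2] 'abb' = {S}

Original NTs in T[0,2] deriving "abb": ["S"]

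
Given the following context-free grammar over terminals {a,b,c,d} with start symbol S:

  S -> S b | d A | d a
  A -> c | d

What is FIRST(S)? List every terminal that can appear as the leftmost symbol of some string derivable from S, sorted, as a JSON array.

FIRST sets, iterate to fixpoint:
round 1:
  A via A→c: +{c}
  A via A→d: +{d}
  S via S→d A: +{d}
  S: {d}  A: {c,d}
round 2: (stable)
  S: {d}  A: {c,d}

FIRST(S) = ["d"]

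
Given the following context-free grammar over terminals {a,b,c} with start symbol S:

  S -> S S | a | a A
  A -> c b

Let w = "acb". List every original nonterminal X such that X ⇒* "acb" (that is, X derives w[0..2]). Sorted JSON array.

CNF form of G:
  S -> S S | T2 A | a
  A -> T0 T1
  T0 -> c
  T1 -> b
  T2 -> a

Fill CYK table bottom-up, restricted to cells inside w[0..2]:
  T[0,0] 'a' = {S,T2}  orig:{S}
  T[1,1] 'c' = {T0}  orig:{}
  T[2,2] 'b' = {T1}  orig:{}
  T[0,1] 'ac' = ∅
  T[1,2] 'cb' = {A}
  T[0,2] 'acb' = {S}

Original NTs in T[0,2] deriving "acb": ["S"]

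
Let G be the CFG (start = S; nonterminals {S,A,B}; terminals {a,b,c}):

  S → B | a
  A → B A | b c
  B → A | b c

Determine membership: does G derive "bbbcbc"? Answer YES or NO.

CNF form of G:
  S -> B A | T0 T1 | a
  A -> B A | T0 T1
  B -> B A | T0 T1
  T0 -> b
  T1 -> c

Fill CYK table bottom-up:
  cell(0,0) b: {T0}  orig:{}
  cell(1,1) b: {T0}  orig:{}
  cell(2,2) b: {T0}  orig:{}
  cell(3,3) c: {T1}  orig:{}
  cell(4,4) b: {T0}  orig:{}
  cell(5,5) c: {T1}  orig:{}
  cell(0,1) bb: ∅
  cell(1,2) bb: ∅
  cell(2,3) bc: {A,B,S}
  cell(3,4) cb: ∅
  cell(4,5) bc: {A,B,S}
  cell(0,2) bbb: ∅
  cell(1,3) bbc: ∅
  cell(2,4) bcb: ∅
  cell(3,5) cbc: ∅
  cell(0,3) bbbc: ∅
  cell(1,4) bbcb: ∅
  cell(2,5) bcbc: {A,B,S}
  cell(0,4) bbbcb: ∅
  cell(1,5) bbcbc: ∅
  cell(0,5) bbbcbc: ∅

S ∉ T[0,5] ⇒ NO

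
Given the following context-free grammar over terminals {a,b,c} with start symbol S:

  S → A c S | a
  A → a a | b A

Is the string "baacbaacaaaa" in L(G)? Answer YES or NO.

Convert to CNF:
  S -> A X3 | a
  A -> T0 T0 | T1 A
  T0 -> a
  T1 -> b
  T2 -> c
  X3 -> T2 S

CYK fill:
  cell(0,0) b: {T1}  orig:{}
  cell(1,1) a: {S,T0}  orig:{S}
  cell(2,2) a: {S,T0}  orig:{S}
  cell(3,3) c: {T2}  orig:{}
  cell(4,4) b: {T1}  orig:{}
  cell(5,5) a: {S,T0}  orig:{S}
  cell(6,6) a: {S,T0}  orig:{S}
  cell(7,7) c: {T2}  orig:{}
  cell(8,8) a: {S,T0}  orig:{S}
  cell(9,9) a: {S,T0}  orig:{S}
  cell(10,10) a: {S,T0}  orig:{S}
  cell(11,11) a: {S,T0}  orig:{S}
  cell(0,1) ba: ∅
  cell(1,2) aa: {A}
  cell(2,3) ac: ∅
  cell(3,4) cb: ∅
  cell(4,5) ba: ∅
  cell(5,6) aa: {A}
  cell(6,7) ac: ∅
  cell(7,8) ca: {X3}  orig:{}
  cell(8,9) aa: {A}
  cell(9,10) aa: {A}
  cell(10,11) aa: {A}
  cell(0,2) baa: {A}
  cell(1,3) aac: ∅
  cell(2,4) acb: ∅
  cell(3,5) cba: ∅
  cell(4,6) baa: {A}
  cell(5,7) aac: ∅
  cell(6,8) aca: ∅
  cell(7,9) caa: ∅
  cell(8,10) aaa: ∅
  cell(9,11) aaa: ∅
  cell(0,3) baac: ∅
  cell(1,4) aacb: ∅
  cell(2,5) acba: ∅
  cell(3,6) cbaa: ∅
  cell(4,7) baac: ∅
  cell(5,8) aaca: {S}
  cell(6,9) acaa: ∅
  cell(7,10) caaa: ∅
  cell(8,11) aaaa: ∅
  cell(0,4) baacb: ∅
  cell(1,5) aacba: ∅
  cell(2,6) acbaa: ∅
  cell(3,7) cbaac: ∅
  cell(4,8) baaca: {S}
  cell(5,9) aacaa: ∅
  cell(6,10) acaaa: ∅
  cell(7,11) caaaa: ∅
  cell(0,5) baacba: ∅
  cell(1,6) aacbaa: ∅
  cell(2,7) acbaac: ∅
  cell(3,8) cbaaca: {X3}  orig:{}
  cell(4,9) baacaa: ∅
  cell(5,10) aacaaa: ∅
  cell(6,11) acaaaa: ∅
  cell(0,6) baacbaa: ∅
  cell(1,7) aacbaac: ∅
  cell(2,8) acbaaca: ∅
  cell(3,9) cbaacaa: ∅
  cell(4,10) baacaaa: ∅
  cell(5,11) aacaaaa: ∅
  cell(0,7) baacbaac: ∅
  cell(1,8) aacbaaca: {S}
  cell(2,9) acbaacaa: ∅
  cell(3,10) cbaacaaa: ∅
  cell(4,11) baacaaaa: ∅
  cell(0,8) baacbaaca: {S}
  cell(1,9) aacbaacaa: ∅
  cell(2,10) acbaacaaa: ∅
  cell(3,11) cbaacaaaa: ∅
  cell(0,9) baacbaacaa: ∅
  cell(1,10) aacbaacaaa: ∅
  cell(2,11) acbaacaaaa: ∅
  cell(0,10) baacbaacaaa: ∅
  cell(1,11) aacbaacaaaa: ∅
  cell(0,11) baacbaacaaaa: ∅

S ∉ T[0,11] ⇒ NO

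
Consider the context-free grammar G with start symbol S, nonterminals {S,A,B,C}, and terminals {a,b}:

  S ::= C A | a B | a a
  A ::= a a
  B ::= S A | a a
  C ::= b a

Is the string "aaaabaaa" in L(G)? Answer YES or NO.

Convert to CNF:
  S -> C A | T0 B | T0 T0
  A -> T0 T0
  B -> S A | T0 T0
  C -> T1 T0
  T0 -> a
  T1 -> b

CYK table (by increasing span):
  [0..0]={T0}  "a"  orig:{}
  [1..1]={T0}  "a"  orig:{}
  [2..2]={T0}  "a"  orig:{}
  [3..3]={T0}  "a"  orig:{}
  [4..4]={T1}  "b"  orig:{}
  [5..5]={T0}  "a"  orig:{}
  [6..6]={T0}  "a"  orig:{}
  [7..7]={T0}  "a"  orig:{}
  [0..1]={A,B,S}  "aa"
  [1..2]={A,B,S}  "aa"
  [2..3]={A,B,S}  "aa"
  [3..4]=∅  "ab"
  [4..5]={C}  "ba"
  [5..6]={A,B,S}  "aa"
  [6..7]={A,B,S}  "aa"
  [0..2]={S}  "aaa"
  [1..3]={S}  "aaa"
  [2..4]=∅  "aab"
  [3..5]=∅  "aba"
  [4..6]=∅  "baa"
  [5..7]={S}  "aaa"
  [0..3]={B}  "aaaa"
  [1..4]=∅  "aaab"
  [2..5]=∅  "aaba"
  [3..6]=∅  "abaa"
  [4..7]={S}  "baaa"
  [0..4]=∅  "aaaab"
  [1..5]=∅  "aaaba"
  [2..6]=∅  "aabaa"
  [3..7]=∅  "abaaa"
  [0..5]=∅  "aaaaba"
  [1..6]=∅  "aaabaa"
  [2..7]=∅  "aabaaa"
  [0..6]=∅  "aaaabaa"
  [1..7]=∅  "aaabaaa"
  [0..7]=∅  "aaaabaaa"

S ∉ T[0,7] ⇒ NO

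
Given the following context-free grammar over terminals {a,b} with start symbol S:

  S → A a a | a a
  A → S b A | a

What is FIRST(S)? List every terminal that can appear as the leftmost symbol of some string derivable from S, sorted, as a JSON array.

FIRST sets, iterate to fixpoint:
iter 1:
  A via A→a: +{a}
  S via S→A a a: +{a}
  S: {a}  A: {a}
iter 2: (stable)
  S: {a}  A: {a}

FIRST(S) = ["a"]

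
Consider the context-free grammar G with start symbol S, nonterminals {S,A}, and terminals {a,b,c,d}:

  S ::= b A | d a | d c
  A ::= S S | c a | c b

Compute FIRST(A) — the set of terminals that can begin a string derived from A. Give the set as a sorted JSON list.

FIRST iteration:
iter 1:
  A via A→c a: +{c}
  S via S→b A: +{b}
  S via S→d a: +{d}
  FIRST[S]={b,d}  FIRST[A]={c}
iter 2:
  A via A→S S: +{b,d}
  FIRST[S]={b,d}  FIRST[A]={b,c,d}
iter 3: — fixpoint
  FIRST[S]={b,d}  FIRST[A]={b,c,d}

FIRST(A) = ["b", "c", "d"]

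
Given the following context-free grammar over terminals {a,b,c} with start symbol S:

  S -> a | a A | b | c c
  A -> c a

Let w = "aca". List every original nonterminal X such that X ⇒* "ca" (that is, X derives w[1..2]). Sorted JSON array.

CNF form of G:
  S -> T0 T0 | T1 A | a | b
  A -> T0 T1
  T0 -> c
  T1 -> a

CYK table (by increasing span), restricted to cells inside w[1..2]:
  [1..1]={T0}  "c"  orig:{}
  [2..2]={S,T1}  "a"  orig:{S}
  [1..2]={A}  "ca"

Original NTs in T[1,2] deriving "ca": ["A"]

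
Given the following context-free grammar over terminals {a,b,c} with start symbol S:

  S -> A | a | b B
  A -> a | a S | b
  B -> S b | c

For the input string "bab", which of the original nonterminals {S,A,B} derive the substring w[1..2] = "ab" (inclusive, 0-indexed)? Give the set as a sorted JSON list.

CNF form of G:
  S -> T0 S | T1 B | a | b
  A -> T0 S | a | b
  B -> S T1 | c
  T0 -> a
  T1 -> b

Fill CYK table bottom-up, restricted to cells inside w[1..2]:
  [1..1]={A,S,T0}  "a"  orig:{A,S}
  [2..2]={A,S,T1}  "b"  orig:{A,S}
  [1..2]={A,B,S}  "ab"

Original NTs in T[1,2] deriving "ab": ["A", "B", "S"]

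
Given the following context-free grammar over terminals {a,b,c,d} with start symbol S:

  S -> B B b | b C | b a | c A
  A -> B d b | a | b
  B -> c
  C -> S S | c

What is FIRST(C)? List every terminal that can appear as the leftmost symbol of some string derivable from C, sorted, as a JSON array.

FIRST sets, iterate to fixpoint:
pass 1:
  A via A→a: +{a}
  A via A→b: +{b}
  B via B→c: +{c}
  C via C→c: +{c}
  S via S→B B b: +{c}
  S via S→b C: +{b}
  S: {b,c}  A: {a,b}  B: {c}  C: {c}
pass 2:
  A via A→B d b: +{c}
  C via C→S S: +{b}
  S: {b,c}  A: {a,b,c}  B: {c}  C: {b,c}
pass 3: — fixpoint
  S: {b,c}  A: {a,b,c}  B: {c}  C: {b,c}

FIRST(C) = ["b", "c"]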